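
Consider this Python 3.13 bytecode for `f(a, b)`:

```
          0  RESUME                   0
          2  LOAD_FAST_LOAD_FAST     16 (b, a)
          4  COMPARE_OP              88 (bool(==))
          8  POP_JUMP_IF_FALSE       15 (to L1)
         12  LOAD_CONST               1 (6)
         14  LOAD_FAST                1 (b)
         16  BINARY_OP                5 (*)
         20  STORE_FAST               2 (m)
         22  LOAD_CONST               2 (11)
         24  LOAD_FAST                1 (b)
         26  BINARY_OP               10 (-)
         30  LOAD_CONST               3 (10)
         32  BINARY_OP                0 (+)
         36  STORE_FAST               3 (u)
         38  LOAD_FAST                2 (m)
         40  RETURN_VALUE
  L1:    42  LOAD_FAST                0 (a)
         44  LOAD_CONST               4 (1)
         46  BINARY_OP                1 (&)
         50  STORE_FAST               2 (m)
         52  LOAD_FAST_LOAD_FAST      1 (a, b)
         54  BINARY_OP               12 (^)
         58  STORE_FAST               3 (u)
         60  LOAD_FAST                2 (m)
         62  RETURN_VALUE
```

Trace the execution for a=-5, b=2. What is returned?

1

LOAD_FAST_LOAD_FAST b,a → push 2,-5. Stack: [2, -5]
COMPARE_OP bool(==) → 2 vs -5 = False. Stack: [False]
POP_JUMP_IF_FALSE → pop False; jump. Stack: []
LOAD_FAST a → push -5. Stack: [-5]
LOAD_CONST → push 1. Stack: [-5, 1]
BINARY_OP & → -5 & 1 = 1. Stack: [1]
STORE_FAST m → m=1. Stack: []
LOAD_FAST_LOAD_FAST a,b → push -5,2. Stack: [-5, 2]
BINARY_OP ^ → -5 ^ 2 = -7. Stack: [-7]
STORE_FAST u → u=-7. Stack: []
LOAD_FAST m → push 1. Stack: [1]
RETURN_VALUE → return 1.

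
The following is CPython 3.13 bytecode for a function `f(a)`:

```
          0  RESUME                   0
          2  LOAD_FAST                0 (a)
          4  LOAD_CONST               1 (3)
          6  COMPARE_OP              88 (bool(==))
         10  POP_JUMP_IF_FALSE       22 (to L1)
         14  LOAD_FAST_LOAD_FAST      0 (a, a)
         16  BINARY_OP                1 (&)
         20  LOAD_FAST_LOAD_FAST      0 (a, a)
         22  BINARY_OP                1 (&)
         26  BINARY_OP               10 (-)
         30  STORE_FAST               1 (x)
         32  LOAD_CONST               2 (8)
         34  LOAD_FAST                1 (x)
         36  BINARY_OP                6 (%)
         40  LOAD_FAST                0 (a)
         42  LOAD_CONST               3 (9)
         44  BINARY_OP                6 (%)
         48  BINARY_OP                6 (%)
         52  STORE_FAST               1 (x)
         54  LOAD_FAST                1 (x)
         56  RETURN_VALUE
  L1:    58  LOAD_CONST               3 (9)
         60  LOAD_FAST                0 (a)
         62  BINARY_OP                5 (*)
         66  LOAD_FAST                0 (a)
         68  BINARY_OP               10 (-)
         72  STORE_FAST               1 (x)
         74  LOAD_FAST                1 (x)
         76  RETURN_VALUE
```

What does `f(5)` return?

LOAD_FAST a → push 5. Stack: [5]
LOAD_CONST → push 3. Stack: [5, 3]
COMPARE_OP bool(==) → 5 vs 3 = False. Stack: [False]
POP_JUMP_IF_FALSE → pop False; jump. Stack: []
LOAD_CONST → push 9. Stack: [9]
LOAD_FAST a → push 5. Stack: [9, 5]
BINARY_OP * → 9 * 5 = 45. Stack: [45]
LOAD_FAST a → push 5. Stack: [45, 5]
BINARY_OP - → 45 - 5 = 40. Stack: [40]
STORE_FAST x → x=40. Stack: []
LOAD_FAST x → push 40. Stack: [40]
RETURN_VALUE → return 40.

40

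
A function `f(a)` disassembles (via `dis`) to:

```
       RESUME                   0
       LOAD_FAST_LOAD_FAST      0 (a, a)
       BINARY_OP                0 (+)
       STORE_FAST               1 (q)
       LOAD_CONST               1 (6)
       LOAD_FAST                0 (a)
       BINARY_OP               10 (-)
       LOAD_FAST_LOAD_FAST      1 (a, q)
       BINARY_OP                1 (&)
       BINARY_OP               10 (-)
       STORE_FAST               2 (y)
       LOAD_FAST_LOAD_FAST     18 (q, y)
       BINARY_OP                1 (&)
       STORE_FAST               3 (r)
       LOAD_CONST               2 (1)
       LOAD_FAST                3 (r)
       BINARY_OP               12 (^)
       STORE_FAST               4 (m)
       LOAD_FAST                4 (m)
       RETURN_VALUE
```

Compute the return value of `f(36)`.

LOAD_FAST_LOAD_FAST a,a → push 36,36. Stack: [36, 36]
BINARY_OP + → 36 + 36 = 72. Stack: [72]
STORE_FAST q → q=72. Stack: []
LOAD_CONST → push 6. Stack: [6]
LOAD_FAST a → push 36. Stack: [6, 36]
BINARY_OP - → 6 - 36 = -30. Stack: [-30]
LOAD_FAST_LOAD_FAST a,q → push 36,72. Stack: [-30, 36, 72]
BINARY_OP & → 36 & 72 = 0. Stack: [-30, 0]
BINARY_OP - → -30 - 0 = -30. Stack: [-30]
STORE_FAST y → y=-30. Stack: []
LOAD_FAST_LOAD_FAST q,y → push 72,-30. Stack: [72, -30]
BINARY_OP & → 72 & -30 = 64. Stack: [64]
STORE_FAST r → r=64. Stack: []
LOAD_CONST → push 1. Stack: [1]
LOAD_FAST r → push 64. Stack: [1, 64]
BINARY_OP ^ → 1 ^ 64 = 65. Stack: [65]
STORE_FAST m → m=65. Stack: []
LOAD_FAST m → push 65. Stack: [65]
RETURN_VALUE → return 65.

65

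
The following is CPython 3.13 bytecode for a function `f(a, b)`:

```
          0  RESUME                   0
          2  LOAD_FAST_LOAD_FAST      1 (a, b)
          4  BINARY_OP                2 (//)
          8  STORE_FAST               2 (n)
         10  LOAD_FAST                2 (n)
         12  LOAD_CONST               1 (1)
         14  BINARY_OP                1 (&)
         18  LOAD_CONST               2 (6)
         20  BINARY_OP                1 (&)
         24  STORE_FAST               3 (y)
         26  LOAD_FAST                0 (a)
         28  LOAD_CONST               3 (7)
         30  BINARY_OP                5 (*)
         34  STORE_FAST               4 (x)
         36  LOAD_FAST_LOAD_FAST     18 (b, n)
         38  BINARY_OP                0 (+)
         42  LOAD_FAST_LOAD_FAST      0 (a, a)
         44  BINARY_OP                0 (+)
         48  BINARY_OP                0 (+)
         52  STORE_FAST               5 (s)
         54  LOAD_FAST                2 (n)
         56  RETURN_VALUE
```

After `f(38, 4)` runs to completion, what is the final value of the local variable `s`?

89

LOAD_FAST_LOAD_FAST a,b → push 38,4. Stack: [38, 4]
BINARY_OP // → 38 // 4 = 9. Stack: [9]
STORE_FAST n → n=9. Stack: []
LOAD_FAST n → push 9. Stack: [9]
LOAD_CONST → push 1. Stack: [9, 1]
BINARY_OP & → 9 & 1 = 1. Stack: [1]
LOAD_CONST → push 6. Stack: [1, 6]
BINARY_OP & → 1 & 6 = 0. Stack: [0]
STORE_FAST y → y=0. Stack: []
LOAD_FAST a → push 38. Stack: [38]
LOAD_CONST → push 7. Stack: [38, 7]
BINARY_OP * → 38 * 7 = 266. Stack: [266]
STORE_FAST x → x=266. Stack: []
LOAD_FAST_LOAD_FAST b,n → push 4,9. Stack: [4, 9]
BINARY_OP + → 4 + 9 = 13. Stack: [13]
LOAD_FAST_LOAD_FAST a,a → push 38,38. Stack: [13, 38, 38]
BINARY_OP + → 38 + 38 = 76. Stack: [13, 76]
BINARY_OP + → 13 + 76 = 89. Stack: [89]
STORE_FAST s → s=89. Stack: []
LOAD_FAST n → push 9. Stack: [9]
RETURN_VALUE → return 9.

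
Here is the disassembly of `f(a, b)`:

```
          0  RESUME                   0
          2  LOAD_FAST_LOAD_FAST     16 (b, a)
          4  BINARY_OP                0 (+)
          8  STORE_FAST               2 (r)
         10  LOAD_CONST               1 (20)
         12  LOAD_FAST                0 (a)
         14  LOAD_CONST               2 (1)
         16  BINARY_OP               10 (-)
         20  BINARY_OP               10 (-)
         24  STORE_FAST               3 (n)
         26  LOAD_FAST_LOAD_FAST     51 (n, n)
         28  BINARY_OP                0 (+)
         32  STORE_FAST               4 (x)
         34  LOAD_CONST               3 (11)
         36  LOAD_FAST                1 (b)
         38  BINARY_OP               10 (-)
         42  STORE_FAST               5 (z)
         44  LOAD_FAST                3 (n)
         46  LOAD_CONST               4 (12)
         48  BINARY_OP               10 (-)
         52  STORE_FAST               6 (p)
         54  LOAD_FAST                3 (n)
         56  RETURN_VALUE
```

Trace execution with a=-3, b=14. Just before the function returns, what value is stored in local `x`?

LOAD_FAST_LOAD_FAST b,a → push 14,-3. Stack: [14, -3]
BINARY_OP + → 14 + -3 = 11. Stack: [11]
STORE_FAST r → r=11. Stack: []
LOAD_CONST → push 20. Stack: [20]
LOAD_FAST a → push -3. Stack: [20, -3]
LOAD_CONST → push 1. Stack: [20, -3, 1]
BINARY_OP - → -3 - 1 = -4. Stack: [20, -4]
BINARY_OP - → 20 - -4 = 24. Stack: [24]
STORE_FAST n → n=24. Stack: []
LOAD_FAST_LOAD_FAST n,n → push 24,24. Stack: [24, 24]
BINARY_OP + → 24 + 24 = 48. Stack: [48]
STORE_FAST x → x=48. Stack: []
LOAD_CONST → push 11. Stack: [11]
LOAD_FAST b → push 14. Stack: [11, 14]
BINARY_OP - → 11 - 14 = -3. Stack: [-3]
STORE_FAST z → z=-3. Stack: []
LOAD_FAST n → push 24. Stack: [24]
LOAD_CONST → push 12. Stack: [24, 12]
BINARY_OP - → 24 - 12 = 12. Stack: [12]
STORE_FAST p → p=12. Stack: []
LOAD_FAST n → push 24. Stack: [24]
RETURN_VALUE → return 24.

48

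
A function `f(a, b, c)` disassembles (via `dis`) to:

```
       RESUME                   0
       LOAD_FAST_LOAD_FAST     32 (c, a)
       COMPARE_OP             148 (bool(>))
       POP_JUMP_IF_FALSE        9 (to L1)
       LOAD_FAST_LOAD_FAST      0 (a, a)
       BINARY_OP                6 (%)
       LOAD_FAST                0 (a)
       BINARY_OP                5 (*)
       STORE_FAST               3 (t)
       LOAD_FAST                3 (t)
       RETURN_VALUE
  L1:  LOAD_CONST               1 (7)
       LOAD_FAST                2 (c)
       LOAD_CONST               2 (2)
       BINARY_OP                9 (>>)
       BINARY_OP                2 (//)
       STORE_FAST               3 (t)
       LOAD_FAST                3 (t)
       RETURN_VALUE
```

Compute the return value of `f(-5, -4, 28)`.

0

LOAD_FAST_LOAD_FAST c,a → push 28,-5. Stack: [28, -5]
COMPARE_OP bool(>) → 28 vs -5 = True. Stack: [True]
POP_JUMP_IF_FALSE → pop True; no jump. Stack: []
LOAD_FAST_LOAD_FAST a,a → push -5,-5. Stack: [-5, -5]
BINARY_OP % → -5 % -5 = 0. Stack: [0]
LOAD_FAST a → push -5. Stack: [0, -5]
BINARY_OP * → 0 * -5 = 0. Stack: [0]
STORE_FAST t → t=0. Stack: []
LOAD_FAST t → push 0. Stack: [0]
RETURN_VALUE → return 0.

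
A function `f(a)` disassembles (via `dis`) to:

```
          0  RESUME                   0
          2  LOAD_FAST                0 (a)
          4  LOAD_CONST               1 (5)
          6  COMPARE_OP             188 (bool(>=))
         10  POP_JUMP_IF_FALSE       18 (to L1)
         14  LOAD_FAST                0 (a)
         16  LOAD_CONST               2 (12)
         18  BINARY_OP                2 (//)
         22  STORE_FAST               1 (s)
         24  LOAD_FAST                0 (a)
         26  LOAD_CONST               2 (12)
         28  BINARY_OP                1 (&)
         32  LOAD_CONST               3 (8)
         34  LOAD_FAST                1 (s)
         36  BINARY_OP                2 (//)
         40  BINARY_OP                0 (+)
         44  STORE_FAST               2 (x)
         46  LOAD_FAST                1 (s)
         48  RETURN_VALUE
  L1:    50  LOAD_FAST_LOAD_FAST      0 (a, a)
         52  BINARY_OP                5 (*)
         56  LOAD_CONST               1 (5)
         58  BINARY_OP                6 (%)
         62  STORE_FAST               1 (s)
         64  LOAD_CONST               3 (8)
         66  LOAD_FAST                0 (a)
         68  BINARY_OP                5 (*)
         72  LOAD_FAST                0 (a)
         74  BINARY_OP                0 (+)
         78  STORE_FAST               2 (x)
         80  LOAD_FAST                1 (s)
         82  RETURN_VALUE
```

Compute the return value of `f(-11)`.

LOAD_FAST a → push -11. Stack: [-11]
LOAD_CONST → push 5. Stack: [-11, 5]
COMPARE_OP bool(>=) → -11 vs 5 = False. Stack: [False]
POP_JUMP_IF_FALSE → pop False; jump. Stack: []
LOAD_FAST_LOAD_FAST a,a → push -11,-11. Stack: [-11, -11]
BINARY_OP * → -11 * -11 = 121. Stack: [121]
LOAD_CONST → push 5. Stack: [121, 5]
BINARY_OP % → 121 % 5 = 1. Stack: [1]
STORE_FAST s → s=1. Stack: []
LOAD_CONST → push 8. Stack: [8]
LOAD_FAST a → push -11. Stack: [8, -11]
BINARY_OP * → 8 * -11 = -88. Stack: [-88]
LOAD_FAST a → push -11. Stack: [-88, -11]
BINARY_OP + → -88 + -11 = -99. Stack: [-99]
STORE_FAST x → x=-99. Stack: []
LOAD_FAST s → push 1. Stack: [1]
RETURN_VALUE → return 1.

1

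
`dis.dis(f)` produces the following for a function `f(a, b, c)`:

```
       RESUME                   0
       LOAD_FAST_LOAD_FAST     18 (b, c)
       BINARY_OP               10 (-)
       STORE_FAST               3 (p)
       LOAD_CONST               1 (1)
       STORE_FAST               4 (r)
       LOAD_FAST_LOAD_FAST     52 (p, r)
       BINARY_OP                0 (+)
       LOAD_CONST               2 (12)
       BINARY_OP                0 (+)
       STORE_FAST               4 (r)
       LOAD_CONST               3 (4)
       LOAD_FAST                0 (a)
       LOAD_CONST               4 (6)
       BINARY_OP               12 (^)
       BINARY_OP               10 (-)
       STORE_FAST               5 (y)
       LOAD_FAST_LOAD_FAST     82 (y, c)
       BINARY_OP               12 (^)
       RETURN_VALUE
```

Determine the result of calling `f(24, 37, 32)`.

LOAD_FAST_LOAD_FAST b,c → push 37,32. Stack: [37, 32]
BINARY_OP - → 37 - 32 = 5. Stack: [5]
STORE_FAST p → p=5. Stack: []
LOAD_CONST → push 1. Stack: [1]
STORE_FAST r → r=1. Stack: []
LOAD_FAST_LOAD_FAST p,r → push 5,1. Stack: [5, 1]
BINARY_OP + → 5 + 1 = 6. Stack: [6]
LOAD_CONST → push 12. Stack: [6, 12]
BINARY_OP + → 6 + 12 = 18. Stack: [18]
STORE_FAST r → r=18. Stack: []
LOAD_CONST → push 4. Stack: [4]
LOAD_FAST a → push 24. Stack: [4, 24]
LOAD_CONST → push 6. Stack: [4, 24, 6]
BINARY_OP ^ → 24 ^ 6 = 30. Stack: [4, 30]
BINARY_OP - → 4 - 30 = -26. Stack: [-26]
STORE_FAST y → y=-26. Stack: []
LOAD_FAST_LOAD_FAST y,c → push -26,32. Stack: [-26, 32]
BINARY_OP ^ → -26 ^ 32 = -58. Stack: [-58]
RETURN_VALUE → return -58.

-58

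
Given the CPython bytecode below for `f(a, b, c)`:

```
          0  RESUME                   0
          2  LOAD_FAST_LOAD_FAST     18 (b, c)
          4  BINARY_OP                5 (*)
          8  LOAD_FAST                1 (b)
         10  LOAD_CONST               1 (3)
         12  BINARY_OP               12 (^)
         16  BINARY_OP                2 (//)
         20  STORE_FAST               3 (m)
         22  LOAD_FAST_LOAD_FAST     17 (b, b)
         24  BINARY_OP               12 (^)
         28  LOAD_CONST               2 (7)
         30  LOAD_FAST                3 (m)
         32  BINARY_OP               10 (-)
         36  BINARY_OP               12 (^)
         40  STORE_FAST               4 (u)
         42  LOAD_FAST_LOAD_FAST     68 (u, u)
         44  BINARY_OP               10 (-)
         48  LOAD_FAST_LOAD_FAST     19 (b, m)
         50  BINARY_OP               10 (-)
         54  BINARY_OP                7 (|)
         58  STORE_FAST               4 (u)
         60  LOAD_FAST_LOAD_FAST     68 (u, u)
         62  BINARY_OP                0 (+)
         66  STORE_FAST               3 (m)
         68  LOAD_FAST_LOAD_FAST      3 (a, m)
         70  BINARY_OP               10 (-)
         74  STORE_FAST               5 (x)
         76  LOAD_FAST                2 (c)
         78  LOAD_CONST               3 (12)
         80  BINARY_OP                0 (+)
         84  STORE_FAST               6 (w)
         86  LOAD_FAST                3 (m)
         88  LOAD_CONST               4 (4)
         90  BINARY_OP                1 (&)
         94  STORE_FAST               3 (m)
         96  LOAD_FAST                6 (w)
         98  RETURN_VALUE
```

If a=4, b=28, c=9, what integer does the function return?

21

LOAD_FAST_LOAD_FAST b,c → push 28,9. Stack: [28, 9]
BINARY_OP * → 28 * 9 = 252. Stack: [252]
LOAD_FAST b → push 28. Stack: [252, 28]
LOAD_CONST → push 3. Stack: [252, 28, 3]
BINARY_OP ^ → 28 ^ 3 = 31. Stack: [252, 31]
BINARY_OP // → 252 // 31 = 8. Stack: [8]
STORE_FAST m → m=8. Stack: []
LOAD_FAST_LOAD_FAST b,b → push 28,28. Stack: [28, 28]
BINARY_OP ^ → 28 ^ 28 = 0. Stack: [0]
LOAD_CONST → push 7. Stack: [0, 7]
LOAD_FAST m → push 8. Stack: [0, 7, 8]
BINARY_OP - → 7 - 8 = -1. Stack: [0, -1]
BINARY_OP ^ → 0 ^ -1 = -1. Stack: [-1]
STORE_FAST u → u=-1. Stack: []
LOAD_FAST_LOAD_FAST u,u → push -1,-1. Stack: [-1, -1]
BINARY_OP - → -1 - -1 = 0. Stack: [0]
LOAD_FAST_LOAD_FAST b,m → push 28,8. Stack: [0, 28, 8]
BINARY_OP - → 28 - 8 = 20. Stack: [0, 20]
BINARY_OP | → 0 | 20 = 20. Stack: [20]
STORE_FAST u → u=20. Stack: []
LOAD_FAST_LOAD_FAST u,u → push 20,20. Stack: [20, 20]
BINARY_OP + → 20 + 20 = 40. Stack: [40]
STORE_FAST m → m=40. Stack: []
LOAD_FAST_LOAD_FAST a,m → push 4,40. Stack: [4, 40]
BINARY_OP - → 4 - 40 = -36. Stack: [-36]
STORE_FAST x → x=-36. Stack: []
LOAD_FAST c → push 9. Stack: [9]
LOAD_CONST → push 12. Stack: [9, 12]
BINARY_OP + → 9 + 12 = 21. Stack: [21]
STORE_FAST w → w=21. Stack: []
LOAD_FAST m → push 40. Stack: [40]
LOAD_CONST → push 4. Stack: [40, 4]
BINARY_OP & → 40 & 4 = 0. Stack: [0]
STORE_FAST m → m=0. Stack: []
LOAD_FAST w → push 21. Stack: [21]
RETURN_VALUE → return 21.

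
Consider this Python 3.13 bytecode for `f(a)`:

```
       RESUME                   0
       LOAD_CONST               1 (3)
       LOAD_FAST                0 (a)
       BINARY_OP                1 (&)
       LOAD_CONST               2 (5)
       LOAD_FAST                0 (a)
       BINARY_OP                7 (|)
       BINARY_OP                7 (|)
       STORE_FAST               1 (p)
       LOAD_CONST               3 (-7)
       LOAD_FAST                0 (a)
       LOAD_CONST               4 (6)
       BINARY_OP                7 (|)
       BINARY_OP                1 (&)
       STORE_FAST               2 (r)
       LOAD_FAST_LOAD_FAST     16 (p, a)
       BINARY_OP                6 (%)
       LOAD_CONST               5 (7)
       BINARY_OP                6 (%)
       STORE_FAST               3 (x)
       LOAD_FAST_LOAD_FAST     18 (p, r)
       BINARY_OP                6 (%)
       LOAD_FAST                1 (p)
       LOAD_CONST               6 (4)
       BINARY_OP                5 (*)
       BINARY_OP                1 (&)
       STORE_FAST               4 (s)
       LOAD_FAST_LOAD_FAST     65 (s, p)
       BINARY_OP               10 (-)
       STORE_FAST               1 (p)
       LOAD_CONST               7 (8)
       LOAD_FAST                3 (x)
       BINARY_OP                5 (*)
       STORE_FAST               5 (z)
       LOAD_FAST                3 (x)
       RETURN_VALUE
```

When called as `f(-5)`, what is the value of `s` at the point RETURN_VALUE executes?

LOAD_CONST → push 3. Stack: [3]
LOAD_FAST a → push -5. Stack: [3, -5]
BINARY_OP & → 3 & -5 = 3. Stack: [3]
LOAD_CONST → push 5. Stack: [3, 5]
LOAD_FAST a → push -5. Stack: [3, 5, -5]
BINARY_OP | → 5 | -5 = -1. Stack: [3, -1]
BINARY_OP | → 3 | -1 = -1. Stack: [-1]
STORE_FAST p → p=-1. Stack: []
LOAD_CONST → push -7. Stack: [-7]
LOAD_FAST a → push -5. Stack: [-7, -5]
LOAD_CONST → push 6. Stack: [-7, -5, 6]
BINARY_OP | → -5 | 6 = -1. Stack: [-7, -1]
BINARY_OP & → -7 & -1 = -7. Stack: [-7]
STORE_FAST r → r=-7. Stack: []
LOAD_FAST_LOAD_FAST p,a → push -1,-5. Stack: [-1, -5]
BINARY_OP % → -1 % -5 = -1. Stack: [-1]
LOAD_CONST → push 7. Stack: [-1, 7]
BINARY_OP % → -1 % 7 = 6. Stack: [6]
STORE_FAST x → x=6. Stack: []
LOAD_FAST_LOAD_FAST p,r → push -1,-7. Stack: [-1, -7]
BINARY_OP % → -1 % -7 = -1. Stack: [-1]
LOAD_FAST p → push -1. Stack: [-1, -1]
LOAD_CONST → push 4. Stack: [-1, -1, 4]
BINARY_OP * → -1 * 4 = -4. Stack: [-1, -4]
BINARY_OP & → -1 & -4 = -4. Stack: [-4]
STORE_FAST s → s=-4. Stack: []
LOAD_FAST_LOAD_FAST s,p → push -4,-1. Stack: [-4, -1]
BINARY_OP - → -4 - -1 = -3. Stack: [-3]
STORE_FAST p → p=-3. Stack: []
LOAD_CONST → push 8. Stack: [8]
LOAD_FAST x → push 6. Stack: [8, 6]
BINARY_OP * → 8 * 6 = 48. Stack: [48]
STORE_FAST z → z=48. Stack: []
LOAD_FAST x → push 6. Stack: [6]
RETURN_VALUE → return 6.

-4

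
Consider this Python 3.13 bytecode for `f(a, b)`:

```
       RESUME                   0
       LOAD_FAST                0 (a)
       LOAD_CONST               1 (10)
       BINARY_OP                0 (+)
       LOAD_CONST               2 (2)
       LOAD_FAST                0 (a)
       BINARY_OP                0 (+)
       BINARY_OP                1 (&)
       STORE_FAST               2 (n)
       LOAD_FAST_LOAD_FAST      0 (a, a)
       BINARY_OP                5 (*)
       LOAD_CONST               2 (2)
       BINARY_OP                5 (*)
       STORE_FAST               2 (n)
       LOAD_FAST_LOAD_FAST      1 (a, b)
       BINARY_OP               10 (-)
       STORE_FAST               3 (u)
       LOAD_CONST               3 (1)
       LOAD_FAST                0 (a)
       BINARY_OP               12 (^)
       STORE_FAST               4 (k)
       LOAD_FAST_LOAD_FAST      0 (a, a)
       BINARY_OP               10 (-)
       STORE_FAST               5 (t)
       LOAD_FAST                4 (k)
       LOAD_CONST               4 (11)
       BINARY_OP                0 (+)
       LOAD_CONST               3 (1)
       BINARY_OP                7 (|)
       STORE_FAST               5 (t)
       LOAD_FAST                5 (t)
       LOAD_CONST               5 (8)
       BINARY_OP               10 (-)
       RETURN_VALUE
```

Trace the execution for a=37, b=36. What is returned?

LOAD_FAST a → push 37. Stack: [37]
LOAD_CONST → push 10. Stack: [37, 10]
BINARY_OP + → 37 + 10 = 47. Stack: [47]
LOAD_CONST → push 2. Stack: [47, 2]
LOAD_FAST a → push 37. Stack: [47, 2, 37]
BINARY_OP + → 2 + 37 = 39. Stack: [47, 39]
BINARY_OP & → 47 & 39 = 39. Stack: [39]
STORE_FAST n → n=39. Stack: []
LOAD_FAST_LOAD_FAST a,a → push 37,37. Stack: [37, 37]
BINARY_OP * → 37 * 37 = 1369. Stack: [1369]
LOAD_CONST → push 2. Stack: [1369, 2]
BINARY_OP * → 1369 * 2 = 2738. Stack: [2738]
STORE_FAST n → n=2738. Stack: []
LOAD_FAST_LOAD_FAST a,b → push 37,36. Stack: [37, 36]
BINARY_OP - → 37 - 36 = 1. Stack: [1]
STORE_FAST u → u=1. Stack: []
LOAD_CONST → push 1. Stack: [1]
LOAD_FAST a → push 37. Stack: [1, 37]
BINARY_OP ^ → 1 ^ 37 = 36. Stack: [36]
STORE_FAST k → k=36. Stack: []
LOAD_FAST_LOAD_FAST a,a → push 37,37. Stack: [37, 37]
BINARY_OP - → 37 - 37 = 0. Stack: [0]
STORE_FAST t → t=0. Stack: []
LOAD_FAST k → push 36. Stack: [36]
LOAD_CONST → push 11. Stack: [36, 11]
BINARY_OP + → 36 + 11 = 47. Stack: [47]
LOAD_CONST → push 1. Stack: [47, 1]
BINARY_OP | → 47 | 1 = 47. Stack: [47]
STORE_FAST t → t=47. Stack: []
LOAD_FAST t → push 47. Stack: [47]
LOAD_CONST → push 8. Stack: [47, 8]
BINARY_OP - → 47 - 8 = 39. Stack: [39]
RETURN_VALUE → return 39.

39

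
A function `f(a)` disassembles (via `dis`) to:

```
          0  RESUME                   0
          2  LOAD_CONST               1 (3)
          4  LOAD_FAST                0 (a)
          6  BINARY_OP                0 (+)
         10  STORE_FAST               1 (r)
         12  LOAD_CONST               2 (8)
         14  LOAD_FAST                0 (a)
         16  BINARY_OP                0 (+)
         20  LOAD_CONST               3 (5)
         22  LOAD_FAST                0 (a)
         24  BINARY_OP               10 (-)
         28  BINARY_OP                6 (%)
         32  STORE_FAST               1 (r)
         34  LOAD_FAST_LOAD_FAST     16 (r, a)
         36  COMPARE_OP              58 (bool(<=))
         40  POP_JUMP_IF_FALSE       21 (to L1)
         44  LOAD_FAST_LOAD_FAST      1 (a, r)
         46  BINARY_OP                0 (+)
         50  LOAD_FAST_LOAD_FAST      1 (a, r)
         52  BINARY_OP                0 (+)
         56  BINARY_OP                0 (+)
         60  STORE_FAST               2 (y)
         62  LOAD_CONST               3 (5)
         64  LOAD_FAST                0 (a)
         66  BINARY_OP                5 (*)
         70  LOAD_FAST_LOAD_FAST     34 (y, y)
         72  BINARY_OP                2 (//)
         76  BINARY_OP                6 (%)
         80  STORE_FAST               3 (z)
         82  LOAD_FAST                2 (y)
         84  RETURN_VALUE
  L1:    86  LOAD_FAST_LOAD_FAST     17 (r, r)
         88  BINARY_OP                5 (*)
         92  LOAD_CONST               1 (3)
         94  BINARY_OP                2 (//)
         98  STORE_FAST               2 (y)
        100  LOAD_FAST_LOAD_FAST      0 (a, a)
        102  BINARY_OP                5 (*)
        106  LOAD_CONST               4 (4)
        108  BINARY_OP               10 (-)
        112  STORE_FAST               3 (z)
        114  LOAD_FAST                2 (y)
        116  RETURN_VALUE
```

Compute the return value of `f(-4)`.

LOAD_CONST → push 3. Stack: [3]
LOAD_FAST a → push -4. Stack: [3, -4]
BINARY_OP + → 3 + -4 = -1. Stack: [-1]
STORE_FAST r → r=-1. Stack: []
LOAD_CONST → push 8. Stack: [8]
LOAD_FAST a → push -4. Stack: [8, -4]
BINARY_OP + → 8 + -4 = 4. Stack: [4]
LOAD_CONST → push 5. Stack: [4, 5]
LOAD_FAST a → push -4. Stack: [4, 5, -4]
BINARY_OP - → 5 - -4 = 9. Stack: [4, 9]
BINARY_OP % → 4 % 9 = 4. Stack: [4]
STORE_FAST r → r=4. Stack: []
LOAD_FAST_LOAD_FAST r,a → push 4,-4. Stack: [4, -4]
COMPARE_OP bool(<=) → 4 vs -4 = False. Stack: [False]
POP_JUMP_IF_FALSE → pop False; jump. Stack: []
LOAD_FAST_LOAD_FAST r,r → push 4,4. Stack: [4, 4]
BINARY_OP * → 4 * 4 = 16. Stack: [16]
LOAD_CONST → push 3. Stack: [16, 3]
BINARY_OP // → 16 // 3 = 5. Stack: [5]
STORE_FAST y → y=5. Stack: []
LOAD_FAST_LOAD_FAST a,a → push -4,-4. Stack: [-4, -4]
BINARY_OP * → -4 * -4 = 16. Stack: [16]
LOAD_CONST → push 4. Stack: [16, 4]
BINARY_OP - → 16 - 4 = 12. Stack: [12]
STORE_FAST z → z=12. Stack: []
LOAD_FAST y → push 5. Stack: [5]
RETURN_VALUE → return 5.

5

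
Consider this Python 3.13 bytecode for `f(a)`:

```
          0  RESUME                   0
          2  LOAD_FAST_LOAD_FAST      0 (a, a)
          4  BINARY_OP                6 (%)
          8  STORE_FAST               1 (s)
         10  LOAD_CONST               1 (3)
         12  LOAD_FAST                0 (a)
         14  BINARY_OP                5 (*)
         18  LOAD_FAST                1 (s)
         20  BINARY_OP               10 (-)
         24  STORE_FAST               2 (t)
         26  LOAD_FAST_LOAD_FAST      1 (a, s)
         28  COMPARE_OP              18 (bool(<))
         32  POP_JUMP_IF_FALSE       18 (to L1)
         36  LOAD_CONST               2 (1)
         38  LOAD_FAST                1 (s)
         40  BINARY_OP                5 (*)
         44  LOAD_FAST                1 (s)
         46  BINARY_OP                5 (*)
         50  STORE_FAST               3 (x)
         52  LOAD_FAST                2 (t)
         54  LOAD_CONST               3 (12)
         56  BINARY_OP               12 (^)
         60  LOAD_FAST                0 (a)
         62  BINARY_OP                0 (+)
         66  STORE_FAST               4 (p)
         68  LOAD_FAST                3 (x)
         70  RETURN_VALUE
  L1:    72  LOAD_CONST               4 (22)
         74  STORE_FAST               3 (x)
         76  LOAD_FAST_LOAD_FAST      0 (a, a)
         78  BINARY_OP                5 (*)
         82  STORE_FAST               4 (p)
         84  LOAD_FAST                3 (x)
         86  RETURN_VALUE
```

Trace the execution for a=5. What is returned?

22

LOAD_FAST_LOAD_FAST a,a → push 5,5. Stack: [5, 5]
BINARY_OP % → 5 % 5 = 0. Stack: [0]
STORE_FAST s → s=0. Stack: []
LOAD_CONST → push 3. Stack: [3]
LOAD_FAST a → push 5. Stack: [3, 5]
BINARY_OP * → 3 * 5 = 15. Stack: [15]
LOAD_FAST s → push 0. Stack: [15, 0]
BINARY_OP - → 15 - 0 = 15. Stack: [15]
STORE_FAST t → t=15. Stack: []
LOAD_FAST_LOAD_FAST a,s → push 5,0. Stack: [5, 0]
COMPARE_OP bool(<) → 5 vs 0 = False. Stack: [False]
POP_JUMP_IF_FALSE → pop False; jump. Stack: []
LOAD_CONST → push 22. Stack: [22]
STORE_FAST x → x=22. Stack: []
LOAD_FAST_LOAD_FAST a,a → push 5,5. Stack: [5, 5]
BINARY_OP * → 5 * 5 = 25. Stack: [25]
STORE_FAST p → p=25. Stack: []
LOAD_FAST x → push 22. Stack: [22]
RETURN_VALUE → return 22.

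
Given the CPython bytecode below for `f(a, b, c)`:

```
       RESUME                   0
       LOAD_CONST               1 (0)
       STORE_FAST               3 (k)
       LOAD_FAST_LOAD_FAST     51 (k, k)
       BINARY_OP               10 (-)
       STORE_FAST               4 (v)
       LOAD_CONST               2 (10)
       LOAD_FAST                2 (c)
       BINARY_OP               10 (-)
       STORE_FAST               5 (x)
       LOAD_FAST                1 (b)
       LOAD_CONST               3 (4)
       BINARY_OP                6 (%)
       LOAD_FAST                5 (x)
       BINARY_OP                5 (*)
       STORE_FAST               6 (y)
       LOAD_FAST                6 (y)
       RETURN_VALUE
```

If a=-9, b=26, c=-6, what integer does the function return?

32

LOAD_CONST → push 0. Stack: [0]
STORE_FAST k → k=0. Stack: []
LOAD_FAST_LOAD_FAST k,k → push 0,0. Stack: [0, 0]
BINARY_OP - → 0 - 0 = 0. Stack: [0]
STORE_FAST v → v=0. Stack: []
LOAD_CONST → push 10. Stack: [10]
LOAD_FAST c → push -6. Stack: [10, -6]
BINARY_OP - → 10 - -6 = 16. Stack: [16]
STORE_FAST x → x=16. Stack: []
LOAD_FAST b → push 26. Stack: [26]
LOAD_CONST → push 4. Stack: [26, 4]
BINARY_OP % → 26 % 4 = 2. Stack: [2]
LOAD_FAST x → push 16. Stack: [2, 16]
BINARY_OP * → 2 * 16 = 32. Stack: [32]
STORE_FAST y → y=32. Stack: []
LOAD_FAST y → push 32. Stack: [32]
RETURN_VALUE → return 32.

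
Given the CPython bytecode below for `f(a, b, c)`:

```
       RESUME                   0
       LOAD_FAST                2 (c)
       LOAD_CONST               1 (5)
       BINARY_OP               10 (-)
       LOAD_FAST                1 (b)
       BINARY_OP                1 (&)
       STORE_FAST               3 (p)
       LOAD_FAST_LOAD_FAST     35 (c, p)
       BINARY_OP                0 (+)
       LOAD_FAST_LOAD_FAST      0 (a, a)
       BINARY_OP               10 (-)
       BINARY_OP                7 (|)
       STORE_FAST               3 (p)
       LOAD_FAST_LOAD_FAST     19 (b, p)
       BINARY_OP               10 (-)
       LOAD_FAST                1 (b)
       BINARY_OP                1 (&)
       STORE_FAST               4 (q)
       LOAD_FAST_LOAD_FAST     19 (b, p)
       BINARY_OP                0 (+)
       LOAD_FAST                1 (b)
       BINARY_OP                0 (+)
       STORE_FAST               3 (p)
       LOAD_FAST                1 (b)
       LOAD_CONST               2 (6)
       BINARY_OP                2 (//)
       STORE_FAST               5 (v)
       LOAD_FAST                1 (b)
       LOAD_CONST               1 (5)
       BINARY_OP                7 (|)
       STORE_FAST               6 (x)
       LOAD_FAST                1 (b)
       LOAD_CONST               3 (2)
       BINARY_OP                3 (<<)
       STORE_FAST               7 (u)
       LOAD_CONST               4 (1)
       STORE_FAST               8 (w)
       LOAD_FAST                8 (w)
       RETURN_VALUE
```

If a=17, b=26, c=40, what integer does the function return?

1

LOAD_FAST c → push 40. Stack: [40]
LOAD_CONST → push 5. Stack: [40, 5]
BINARY_OP - → 40 - 5 = 35. Stack: [35]
LOAD_FAST b → push 26. Stack: [35, 26]
BINARY_OP & → 35 & 26 = 2. Stack: [2]
STORE_FAST p → p=2. Stack: []
LOAD_FAST_LOAD_FAST c,p → push 40,2. Stack: [40, 2]
BINARY_OP + → 40 + 2 = 42. Stack: [42]
LOAD_FAST_LOAD_FAST a,a → push 17,17. Stack: [42, 17, 17]
BINARY_OP - → 17 - 17 = 0. Stack: [42, 0]
BINARY_OP | → 42 | 0 = 42. Stack: [42]
STORE_FAST p → p=42. Stack: []
LOAD_FAST_LOAD_FAST b,p → push 26,42. Stack: [26, 42]
BINARY_OP - → 26 - 42 = -16. Stack: [-16]
LOAD_FAST b → push 26. Stack: [-16, 26]
BINARY_OP & → -16 & 26 = 16. Stack: [16]
STORE_FAST q → q=16. Stack: []
LOAD_FAST_LOAD_FAST b,p → push 26,42. Stack: [26, 42]
BINARY_OP + → 26 + 42 = 68. Stack: [68]
LOAD_FAST b → push 26. Stack: [68, 26]
BINARY_OP + → 68 + 26 = 94. Stack: [94]
STORE_FAST p → p=94. Stack: []
LOAD_FAST b → push 26. Stack: [26]
LOAD_CONST → push 6. Stack: [26, 6]
BINARY_OP // → 26 // 6 = 4. Stack: [4]
STORE_FAST v → v=4. Stack: []
LOAD_FAST b → push 26. Stack: [26]
LOAD_CONST → push 5. Stack: [26, 5]
BINARY_OP | → 26 | 5 = 31. Stack: [31]
STORE_FAST x → x=31. Stack: []
LOAD_FAST b → push 26. Stack: [26]
LOAD_CONST → push 2. Stack: [26, 2]
BINARY_OP << → 26 << 2 = 104. Stack: [104]
STORE_FAST u → u=104. Stack: []
LOAD_CONST → push 1. Stack: [1]
STORE_FAST w → w=1. Stack: []
LOAD_FAST w → push 1. Stack: [1]
RETURN_VALUE → return 1.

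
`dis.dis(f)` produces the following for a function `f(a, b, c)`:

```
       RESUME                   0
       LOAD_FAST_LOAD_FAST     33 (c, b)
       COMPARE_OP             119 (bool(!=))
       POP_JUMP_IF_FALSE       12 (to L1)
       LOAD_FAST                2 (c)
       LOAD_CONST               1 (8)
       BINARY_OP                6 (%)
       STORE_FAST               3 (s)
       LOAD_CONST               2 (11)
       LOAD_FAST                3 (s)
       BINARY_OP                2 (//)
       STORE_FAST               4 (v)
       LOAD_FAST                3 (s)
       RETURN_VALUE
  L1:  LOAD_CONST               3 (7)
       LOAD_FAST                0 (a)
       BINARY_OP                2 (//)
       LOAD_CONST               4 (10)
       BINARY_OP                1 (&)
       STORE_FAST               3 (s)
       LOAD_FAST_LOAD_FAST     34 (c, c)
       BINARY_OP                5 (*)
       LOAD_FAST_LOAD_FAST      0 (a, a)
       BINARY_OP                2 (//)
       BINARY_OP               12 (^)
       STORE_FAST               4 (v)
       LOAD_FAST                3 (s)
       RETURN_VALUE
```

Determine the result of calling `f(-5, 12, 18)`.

2

LOAD_FAST_LOAD_FAST c,b → push 18,12. Stack: [18, 12]
COMPARE_OP bool(!=) → 18 vs 12 = True. Stack: [True]
POP_JUMP_IF_FALSE → pop True; no jump. Stack: []
LOAD_FAST c → push 18. Stack: [18]
LOAD_CONST → push 8. Stack: [18, 8]
BINARY_OP % → 18 % 8 = 2. Stack: [2]
STORE_FAST s → s=2. Stack: []
LOAD_CONST → push 11. Stack: [11]
LOAD_FAST s → push 2. Stack: [11, 2]
BINARY_OP // → 11 // 2 = 5. Stack: [5]
STORE_FAST v → v=5. Stack: []
LOAD_FAST s → push 2. Stack: [2]
RETURN_VALUE → return 2.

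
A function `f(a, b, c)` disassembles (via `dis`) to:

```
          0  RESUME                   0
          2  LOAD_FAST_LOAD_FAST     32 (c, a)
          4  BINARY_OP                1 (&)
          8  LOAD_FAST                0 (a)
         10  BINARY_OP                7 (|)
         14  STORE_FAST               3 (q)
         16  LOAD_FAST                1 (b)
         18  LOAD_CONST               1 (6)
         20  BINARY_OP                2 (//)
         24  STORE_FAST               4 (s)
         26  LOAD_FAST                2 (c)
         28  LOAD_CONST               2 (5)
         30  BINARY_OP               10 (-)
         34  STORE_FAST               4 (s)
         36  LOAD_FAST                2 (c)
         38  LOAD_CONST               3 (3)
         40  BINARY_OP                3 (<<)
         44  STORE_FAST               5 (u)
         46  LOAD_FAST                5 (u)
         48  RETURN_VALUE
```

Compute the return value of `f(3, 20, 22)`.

LOAD_FAST_LOAD_FAST c,a → push 22,3. Stack: [22, 3]
BINARY_OP & → 22 & 3 = 2. Stack: [2]
LOAD_FAST a → push 3. Stack: [2, 3]
BINARY_OP | → 2 | 3 = 3. Stack: [3]
STORE_FAST q → q=3. Stack: []
LOAD_FAST b → push 20. Stack: [20]
LOAD_CONST → push 6. Stack: [20, 6]
BINARY_OP // → 20 // 6 = 3. Stack: [3]
STORE_FAST s → s=3. Stack: []
LOAD_FAST c → push 22. Stack: [22]
LOAD_CONST → push 5. Stack: [22, 5]
BINARY_OP - → 22 - 5 = 17. Stack: [17]
STORE_FAST s → s=17. Stack: []
LOAD_FAST c → push 22. Stack: [22]
LOAD_CONST → push 3. Stack: [22, 3]
BINARY_OP << → 22 << 3 = 176. Stack: [176]
STORE_FAST u → u=176. Stack: []
LOAD_FAST u → push 176. Stack: [176]
RETURN_VALUE → return 176.

176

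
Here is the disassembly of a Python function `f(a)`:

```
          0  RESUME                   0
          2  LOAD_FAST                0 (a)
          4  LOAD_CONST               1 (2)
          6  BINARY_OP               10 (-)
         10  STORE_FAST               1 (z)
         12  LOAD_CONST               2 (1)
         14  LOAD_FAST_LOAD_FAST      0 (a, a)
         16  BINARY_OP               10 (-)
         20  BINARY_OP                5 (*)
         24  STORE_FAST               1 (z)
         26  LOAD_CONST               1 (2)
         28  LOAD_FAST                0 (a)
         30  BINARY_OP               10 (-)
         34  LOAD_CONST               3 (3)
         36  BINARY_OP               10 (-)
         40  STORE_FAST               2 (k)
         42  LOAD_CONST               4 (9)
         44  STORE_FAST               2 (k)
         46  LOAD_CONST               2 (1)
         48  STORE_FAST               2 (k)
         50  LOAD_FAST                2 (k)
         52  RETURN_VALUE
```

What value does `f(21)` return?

LOAD_FAST a → push 21. Stack: [21]
LOAD_CONST → push 2. Stack: [21, 2]
BINARY_OP - → 21 - 2 = 19. Stack: [19]
STORE_FAST z → z=19. Stack: []
LOAD_CONST → push 1. Stack: [1]
LOAD_FAST_LOAD_FAST a,a → push 21,21. Stack: [1, 21, 21]
BINARY_OP - → 21 - 21 = 0. Stack: [1, 0]
BINARY_OP * → 1 * 0 = 0. Stack: [0]
STORE_FAST z → z=0. Stack: []
LOAD_CONST → push 2. Stack: [2]
LOAD_FAST a → push 21. Stack: [2, 21]
BINARY_OP - → 2 - 21 = -19. Stack: [-19]
LOAD_CONST → push 3. Stack: [-19, 3]
BINARY_OP - → -19 - 3 = -22. Stack: [-22]
STORE_FAST k → k=-22. Stack: []
LOAD_CONST → push 9. Stack: [9]
STORE_FAST k → k=9. Stack: []
LOAD_CONST → push 1. Stack: [1]
STORE_FAST k → k=1. Stack: []
LOAD_FAST k → push 1. Stack: [1]
RETURN_VALUE → return 1.

1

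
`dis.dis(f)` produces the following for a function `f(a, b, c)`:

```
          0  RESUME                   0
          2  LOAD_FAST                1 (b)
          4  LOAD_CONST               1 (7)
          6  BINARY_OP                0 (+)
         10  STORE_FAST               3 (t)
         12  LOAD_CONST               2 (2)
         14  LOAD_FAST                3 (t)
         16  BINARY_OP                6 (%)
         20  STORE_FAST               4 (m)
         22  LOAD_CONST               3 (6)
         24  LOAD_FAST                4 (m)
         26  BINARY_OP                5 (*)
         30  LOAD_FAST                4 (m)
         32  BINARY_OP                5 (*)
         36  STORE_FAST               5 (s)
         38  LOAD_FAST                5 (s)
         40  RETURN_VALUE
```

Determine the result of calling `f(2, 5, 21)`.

24

LOAD_FAST b → push 5. Stack: [5]
LOAD_CONST → push 7. Stack: [5, 7]
BINARY_OP + → 5 + 7 = 12. Stack: [12]
STORE_FAST t → t=12. Stack: []
LOAD_CONST → push 2. Stack: [2]
LOAD_FAST t → push 12. Stack: [2, 12]
BINARY_OP % → 2 % 12 = 2. Stack: [2]
STORE_FAST m → m=2. Stack: []
LOAD_CONST → push 6. Stack: [6]
LOAD_FAST m → push 2. Stack: [6, 2]
BINARY_OP * → 6 * 2 = 12. Stack: [12]
LOAD_FAST m → push 2. Stack: [12, 2]
BINARY_OP * → 12 * 2 = 24. Stack: [24]
STORE_FAST s → s=24. Stack: []
LOAD_FAST s → push 24. Stack: [24]
RETURN_VALUE → return 24.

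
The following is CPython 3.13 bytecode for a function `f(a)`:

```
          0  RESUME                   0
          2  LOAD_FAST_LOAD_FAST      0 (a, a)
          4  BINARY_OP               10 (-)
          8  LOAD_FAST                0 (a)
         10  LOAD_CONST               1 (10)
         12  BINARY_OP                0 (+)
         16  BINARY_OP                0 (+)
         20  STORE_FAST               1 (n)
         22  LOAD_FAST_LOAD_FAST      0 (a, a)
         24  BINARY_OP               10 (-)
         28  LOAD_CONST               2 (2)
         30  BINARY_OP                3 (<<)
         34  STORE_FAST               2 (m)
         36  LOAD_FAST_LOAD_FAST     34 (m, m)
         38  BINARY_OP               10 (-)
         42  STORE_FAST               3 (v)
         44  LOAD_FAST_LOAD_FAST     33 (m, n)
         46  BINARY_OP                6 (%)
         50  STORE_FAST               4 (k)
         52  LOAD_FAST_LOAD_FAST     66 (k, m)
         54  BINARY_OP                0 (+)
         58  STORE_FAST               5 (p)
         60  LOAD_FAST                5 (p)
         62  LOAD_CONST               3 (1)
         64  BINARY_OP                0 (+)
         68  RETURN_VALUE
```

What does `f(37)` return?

1

LOAD_FAST_LOAD_FAST a,a → push 37,37. Stack: [37, 37]
BINARY_OP - → 37 - 37 = 0. Stack: [0]
LOAD_FAST a → push 37. Stack: [0, 37]
LOAD_CONST → push 10. Stack: [0, 37, 10]
BINARY_OP + → 37 + 10 = 47. Stack: [0, 47]
BINARY_OP + → 0 + 47 = 47. Stack: [47]
STORE_FAST n → n=47. Stack: []
LOAD_FAST_LOAD_FAST a,a → push 37,37. Stack: [37, 37]
BINARY_OP - → 37 - 37 = 0. Stack: [0]
LOAD_CONST → push 2. Stack: [0, 2]
BINARY_OP << → 0 << 2 = 0. Stack: [0]
STORE_FAST m → m=0. Stack: []
LOAD_FAST_LOAD_FAST m,m → push 0,0. Stack: [0, 0]
BINARY_OP - → 0 - 0 = 0. Stack: [0]
STORE_FAST v → v=0. Stack: []
LOAD_FAST_LOAD_FAST m,n → push 0,47. Stack: [0, 47]
BINARY_OP % → 0 % 47 = 0. Stack: [0]
STORE_FAST k → k=0. Stack: []
LOAD_FAST_LOAD_FAST k,m → push 0,0. Stack: [0, 0]
BINARY_OP + → 0 + 0 = 0. Stack: [0]
STORE_FAST p → p=0. Stack: []
LOAD_FAST p → push 0. Stack: [0]
LOAD_CONST → push 1. Stack: [0, 1]
BINARY_OP + → 0 + 1 = 1. Stack: [1]
RETURN_VALUE → return 1.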